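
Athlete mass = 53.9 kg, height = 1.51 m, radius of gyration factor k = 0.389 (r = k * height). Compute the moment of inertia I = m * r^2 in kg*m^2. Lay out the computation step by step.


r = k * height = 0.389 * 1.51 = 0.58739 m
r^2 = 0.58739^2 = 0.345027
I = 53.9 * 0.345027 = 18.597 kg*m^2

18.597 kg*m^2


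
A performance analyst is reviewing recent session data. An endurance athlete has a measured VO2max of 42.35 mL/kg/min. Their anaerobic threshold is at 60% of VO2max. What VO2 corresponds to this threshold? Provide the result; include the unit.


Anaerobic threshold VO2 = VO2max * 60%
= 42.35 * 0.6
= 25.41 mL/kg/min

25.41 mL/kg/min


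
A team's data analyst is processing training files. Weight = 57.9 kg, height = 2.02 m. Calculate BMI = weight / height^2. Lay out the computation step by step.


height^2 = 2.02^2 = 4.0804
BMI = 57.9 / 4.0804 = 14.19 kg/m^2

14.19 kg/m^2


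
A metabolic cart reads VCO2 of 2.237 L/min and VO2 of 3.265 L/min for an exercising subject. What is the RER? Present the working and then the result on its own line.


RER = VCO2 / VO2 = 2.237 / 3.265 = 0.6851

0.6851


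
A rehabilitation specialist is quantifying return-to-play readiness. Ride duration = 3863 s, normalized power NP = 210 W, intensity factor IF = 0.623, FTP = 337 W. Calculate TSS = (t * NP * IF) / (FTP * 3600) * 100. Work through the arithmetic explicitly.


Numerator = 3863 * 210 * 0.623 = 505396.29
Denominator = 337 * 3600 = 1213200
TSS = 505396.29 / 1213200 * 100
= 41.66

41.66 TSS


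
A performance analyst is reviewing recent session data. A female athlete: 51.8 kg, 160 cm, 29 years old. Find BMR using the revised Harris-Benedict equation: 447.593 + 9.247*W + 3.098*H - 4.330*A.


Intercept = 447.593
Weight contribution = 9.247 * 51.8 = 478.9946
Height contribution = 3.098 * 160 = 495.68
Age contribution = 4.33 * 29 = 125.57
BMR = 447.593 + 478.9946 + 495.68 - 125.57
= 1296.7 kcal/day

1296.7 kcal/day


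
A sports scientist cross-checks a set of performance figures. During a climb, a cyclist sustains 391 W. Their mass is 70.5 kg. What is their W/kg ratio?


Power-to-weight = 391 W / 70.5 kg
= 5.546 W/kg

5.546 W/kg


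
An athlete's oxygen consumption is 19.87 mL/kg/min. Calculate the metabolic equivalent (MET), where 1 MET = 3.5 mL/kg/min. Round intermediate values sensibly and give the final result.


MET = VO2 / 3.5
= 19.87 / 3.5
= 5.68 METs

5.68 METs


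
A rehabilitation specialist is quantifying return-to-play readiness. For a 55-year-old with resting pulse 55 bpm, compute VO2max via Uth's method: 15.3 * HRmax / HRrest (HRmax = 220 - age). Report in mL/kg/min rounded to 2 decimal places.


Step 1: HRmax = 220 - 55 = 165 bpm
Step 2: Ratio = 165 / 55 = 3.0
Step 3: VO2max = 15.3 * 3.0 = 45.9 mL/kg/min

45.9 mL/kg/min


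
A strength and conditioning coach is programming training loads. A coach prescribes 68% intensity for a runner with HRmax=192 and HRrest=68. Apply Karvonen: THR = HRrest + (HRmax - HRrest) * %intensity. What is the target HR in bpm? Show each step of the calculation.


Heart rate reserve = 192 - 68 = 124
Intensity fraction = 68 / 100 = 0.68
THR = 68 + 124 * 0.68 = 152.32 bpm

152.32 bpm


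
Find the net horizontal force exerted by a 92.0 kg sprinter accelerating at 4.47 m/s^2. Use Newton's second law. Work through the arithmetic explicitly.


Newton's second law: F = m * a
F = 92.0 * 4.47 = 411.24 N

411.24 N


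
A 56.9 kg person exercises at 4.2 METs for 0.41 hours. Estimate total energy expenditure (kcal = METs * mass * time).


Energy = METs * mass(kg) * time(h)
= 4.2 * 56.9 * 0.41
= 97.98 kcal

97.98 kcal


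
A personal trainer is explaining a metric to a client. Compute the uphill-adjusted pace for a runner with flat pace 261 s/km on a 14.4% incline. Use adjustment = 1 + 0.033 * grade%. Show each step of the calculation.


Adjustment factor = 1 + 0.033 * 14.4 = 1.4752
Grade-adjusted pace = 261 * 1.4752 = 385.03 s/km

385.03 s/km


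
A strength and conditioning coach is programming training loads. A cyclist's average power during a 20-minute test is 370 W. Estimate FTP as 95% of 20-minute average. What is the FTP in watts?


FTP = 20-min power * 0.95
= 370 * 0.95
= 351.5 W

351.5 W


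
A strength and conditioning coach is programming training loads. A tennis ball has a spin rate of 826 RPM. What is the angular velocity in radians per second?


Convert RPM to rad/s: multiply by 2*pi and divide by 60
omega = 826 * 2 * pi / 60
= 86.499 rad/s

86.499 rad/s


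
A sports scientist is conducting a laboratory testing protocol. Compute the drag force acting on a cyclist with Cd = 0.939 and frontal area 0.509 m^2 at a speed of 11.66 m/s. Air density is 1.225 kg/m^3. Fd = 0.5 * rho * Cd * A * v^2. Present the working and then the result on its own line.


Step 1: v^2 = 135.9556
Step 2: Fd = 0.5 * 1.225 * 0.939 * 0.509 * 135.9556
= 39.8 N

39.8 N


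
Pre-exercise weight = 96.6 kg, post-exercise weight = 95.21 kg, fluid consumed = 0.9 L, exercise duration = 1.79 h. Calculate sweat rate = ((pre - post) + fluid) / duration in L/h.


Weight loss = 96.6 - 95.21 = 1.39 kg (approx L)
Total sweat = 1.39 + 0.9 = 2.29 L
Sweat rate = 2.29 / 1.79 = 1.279 L/h

1.279 L/h


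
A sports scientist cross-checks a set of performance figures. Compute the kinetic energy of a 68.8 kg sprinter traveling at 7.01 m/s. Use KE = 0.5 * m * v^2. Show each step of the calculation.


Velocity squared = 49.1401
KE = 0.5 * 68.8 * 49.1401 = 1690.42 J

1690.42 J


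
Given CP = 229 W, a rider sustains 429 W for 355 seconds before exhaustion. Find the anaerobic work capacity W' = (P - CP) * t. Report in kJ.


Excess power = 429 - 229 = 200 W
Work above CP = 200 * 355 = 71000 J
W' = 71.0 kJ

71.0 kJ


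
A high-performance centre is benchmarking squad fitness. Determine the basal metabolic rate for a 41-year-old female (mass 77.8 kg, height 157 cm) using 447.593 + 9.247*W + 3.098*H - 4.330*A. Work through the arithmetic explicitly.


BMR = 447.593 + 9.247*77.8 + 3.098*157 - 4.330*41
= 1475.87 kcal/day

1475.87 kcal/day


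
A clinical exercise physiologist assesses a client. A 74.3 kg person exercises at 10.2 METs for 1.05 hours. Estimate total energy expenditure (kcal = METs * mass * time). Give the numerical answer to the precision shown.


Energy = METs * mass(kg) * time(h)
= 10.2 * 74.3 * 1.05
= 795.75 kcal

795.75 kcal


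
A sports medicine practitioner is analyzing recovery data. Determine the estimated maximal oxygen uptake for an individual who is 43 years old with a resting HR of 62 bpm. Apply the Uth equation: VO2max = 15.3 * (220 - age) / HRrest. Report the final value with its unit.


HRmax = 220 - 43 = 177
VO2max = 15.3 * (177 / 62)
= 15.3 * 2.8548
= 43.68 mL/kg/min

43.68 mL/kg/min


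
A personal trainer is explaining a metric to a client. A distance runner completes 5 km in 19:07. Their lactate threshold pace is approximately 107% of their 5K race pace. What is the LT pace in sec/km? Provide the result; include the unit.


Convert to seconds: 19 min 7 s = 1147 s
Pace per km = 1147 / 5 = 229.4 s/km
LT pace = 229.4 * 1.07 = 245.46 s/km

245.46 s/km


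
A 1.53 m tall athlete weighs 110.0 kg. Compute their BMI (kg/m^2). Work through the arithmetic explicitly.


height^2 = 2.3409 m^2
BMI = 110.0 / 2.3409 = 46.99 kg/m^2

46.99 kg/m^2


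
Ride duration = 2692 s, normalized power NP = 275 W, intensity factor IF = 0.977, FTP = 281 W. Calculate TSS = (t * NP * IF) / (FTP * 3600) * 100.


Numerator = 2692 * 275 * 0.977 = 723273.1
Denominator = 281 * 3600 = 1011600
TSS = 723273.1 / 1011600 * 100
= 71.5

71.5 TSS


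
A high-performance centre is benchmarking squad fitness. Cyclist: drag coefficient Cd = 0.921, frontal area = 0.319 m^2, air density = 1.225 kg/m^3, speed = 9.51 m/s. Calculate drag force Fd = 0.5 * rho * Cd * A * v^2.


v^2 = 9.51^2 = 90.4401
Fd = 0.5 * 1.225 * 0.921 * 0.319 * 90.4401
= 16.275 N

16.275 N


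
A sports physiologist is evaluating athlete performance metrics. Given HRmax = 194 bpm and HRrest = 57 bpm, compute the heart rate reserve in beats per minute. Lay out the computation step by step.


Heart rate reserve = maximum HR minus resting HR
HRR = 194 - 57 = 137 bpm

137 bpm


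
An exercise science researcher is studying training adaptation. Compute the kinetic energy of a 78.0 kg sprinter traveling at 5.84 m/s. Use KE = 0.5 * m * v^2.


Velocity squared = 34.1056
KE = 0.5 * 78.0 * 34.1056 = 1330.12 J

1330.12 J


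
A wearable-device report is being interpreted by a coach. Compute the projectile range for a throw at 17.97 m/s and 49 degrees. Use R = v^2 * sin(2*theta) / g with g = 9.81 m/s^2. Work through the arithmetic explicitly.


Two times the angle = 98 degrees
sin(98) = 0.990268
R = 322.9209 * 0.990268 / 9.81 = 32.597 m

32.597 m


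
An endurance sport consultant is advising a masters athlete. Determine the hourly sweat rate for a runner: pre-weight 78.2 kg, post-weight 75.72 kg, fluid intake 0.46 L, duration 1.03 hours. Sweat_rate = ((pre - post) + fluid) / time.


Mass lost = 78.2 - 75.72 = 2.48 kg
Add fluid consumed: 2.48 + 0.46 = 2.94 L total sweat
Sweat rate = 2.94 / 1.03 = 2.854 L/h

2.854 L/h


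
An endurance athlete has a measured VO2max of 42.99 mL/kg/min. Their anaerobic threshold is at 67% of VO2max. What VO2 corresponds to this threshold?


Anaerobic threshold VO2 = VO2max * 67%
= 42.99 * 0.67
= 28.8 mL/kg/min

28.8 mL/kg/min


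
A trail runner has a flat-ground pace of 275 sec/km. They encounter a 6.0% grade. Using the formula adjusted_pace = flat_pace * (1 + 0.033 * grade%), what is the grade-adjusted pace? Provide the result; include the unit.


Grade factor = 1 + 0.033 * 6.0 = 1.198
Adjusted = 275 * 1.198 = 329.45 sec/km

329.45 s/km


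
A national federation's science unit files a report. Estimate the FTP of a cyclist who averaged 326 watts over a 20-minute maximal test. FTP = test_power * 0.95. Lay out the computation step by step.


FTP = 326 * 0.95 = 309.7 W

309.7 W


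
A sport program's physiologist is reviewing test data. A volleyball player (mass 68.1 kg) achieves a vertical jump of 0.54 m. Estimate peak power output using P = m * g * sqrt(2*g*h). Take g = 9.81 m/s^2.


2 * g * h = 2 * 9.81 * 0.54 = 10.5948
sqrt(10.5948) = 3.254965 m/s
P = 68.1 * 9.81 * 3.254965 = 2174.52 W

2174.52 W


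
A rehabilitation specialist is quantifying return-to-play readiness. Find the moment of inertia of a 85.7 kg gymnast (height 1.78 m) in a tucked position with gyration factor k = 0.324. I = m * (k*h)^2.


Radius of gyration = 0.324 * 1.78 = 0.57672 m
I = 85.7 * 0.57672^2
= 85.7 * 0.332606
= 28.504 kg*m^2

28.504 kg*m^2


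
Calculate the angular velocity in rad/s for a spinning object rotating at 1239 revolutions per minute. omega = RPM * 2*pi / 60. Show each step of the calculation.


omega = RPM * 2*pi / 60
= 1239 * 6.28318531 / 60
= 129.748 rad/s

129.748 rad/s


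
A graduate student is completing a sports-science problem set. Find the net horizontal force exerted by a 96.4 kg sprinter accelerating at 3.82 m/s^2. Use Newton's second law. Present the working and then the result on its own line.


Newton's second law: F = m * a
F = 96.4 * 3.82 = 368.25 N

368.25 N


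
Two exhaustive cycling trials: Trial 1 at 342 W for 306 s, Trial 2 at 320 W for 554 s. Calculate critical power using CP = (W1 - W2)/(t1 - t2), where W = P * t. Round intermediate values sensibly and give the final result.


W1 = 342 * 306 = 104652 J
W2 = 320 * 554 = 177280 J
CP = (104652 - 177280) / (306 - 554)
= -72628 / -248
= 292.85 W

292.85 W


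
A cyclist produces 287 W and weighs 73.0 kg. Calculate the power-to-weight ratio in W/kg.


P/W = power / mass
= 287 / 73.0
= 3.932 W/kg

3.932 W/kg


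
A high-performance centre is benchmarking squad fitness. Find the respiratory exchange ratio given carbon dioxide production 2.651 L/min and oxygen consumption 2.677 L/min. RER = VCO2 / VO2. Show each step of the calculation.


VCO2 = 2.651 L/min
VO2 = 2.677 L/min
RER = 2.651 / 2.677 = 0.9903

0.9903


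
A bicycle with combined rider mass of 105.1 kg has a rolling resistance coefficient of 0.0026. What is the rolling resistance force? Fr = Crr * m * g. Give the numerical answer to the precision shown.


Fr = 0.0026 * 105.1 * 9.81
= 0.27326 * 9.81
= 2.681 N

2.681 N


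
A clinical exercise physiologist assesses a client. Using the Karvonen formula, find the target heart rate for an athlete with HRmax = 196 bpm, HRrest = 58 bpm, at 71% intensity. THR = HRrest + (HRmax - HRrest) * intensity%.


HRR = 196 - 58 = 138
THR = 58 + 138 * 0.71
= 58 + 97.98
= 155.98 bpm

155.98 bpm


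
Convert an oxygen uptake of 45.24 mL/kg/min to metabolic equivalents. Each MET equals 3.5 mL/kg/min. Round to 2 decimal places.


One MET = 3.5 mL/kg/min
Number of METs = 45.24 / 3.5
= 12.93 METs

12.93 METs


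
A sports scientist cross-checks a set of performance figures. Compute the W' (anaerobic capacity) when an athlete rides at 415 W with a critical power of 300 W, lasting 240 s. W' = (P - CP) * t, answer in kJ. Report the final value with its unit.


Above-CP power = 115 W
Duration = 240 s
W' = 115 * 240 = 27600 J
Convert: 27600 / 1000 = 27.6 kJ

27.6 kJ


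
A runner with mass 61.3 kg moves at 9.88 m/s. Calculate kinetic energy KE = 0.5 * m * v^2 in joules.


v^2 = 9.88^2 = 97.6144
KE = 0.5 * 61.3 * 97.6144
= 2991.88 J

2991.88 J


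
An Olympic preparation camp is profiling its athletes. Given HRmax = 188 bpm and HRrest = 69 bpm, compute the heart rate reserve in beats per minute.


Heart rate reserve = maximum HR minus resting HR
HRR = 188 - 69 = 119 bpm

119 bpm


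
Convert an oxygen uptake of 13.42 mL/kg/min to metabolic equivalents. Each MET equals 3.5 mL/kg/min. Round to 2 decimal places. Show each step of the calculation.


One MET = 3.5 mL/kg/min
Number of METs = 13.42 / 3.5
= 3.83 METs

3.83 METs


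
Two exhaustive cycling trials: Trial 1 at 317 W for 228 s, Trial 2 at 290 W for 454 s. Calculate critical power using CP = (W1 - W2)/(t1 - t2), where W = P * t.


W1 = 317 * 228 = 72276 J
W2 = 290 * 454 = 131660 J
CP = (72276 - 131660) / (228 - 454)
= -59384 / -226
= 262.76 W

262.76 W


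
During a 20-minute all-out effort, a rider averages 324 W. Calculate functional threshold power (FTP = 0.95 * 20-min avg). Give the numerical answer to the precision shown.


FTP = 0.95 * 324
= 307.8 W

307.8 W


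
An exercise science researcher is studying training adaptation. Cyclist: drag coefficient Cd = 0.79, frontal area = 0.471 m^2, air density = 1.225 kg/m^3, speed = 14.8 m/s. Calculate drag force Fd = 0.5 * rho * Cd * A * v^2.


v^2 = 14.8^2 = 219.04
Fd = 0.5 * 1.225 * 0.79 * 0.471 * 219.04
= 49.92 N

49.92 N


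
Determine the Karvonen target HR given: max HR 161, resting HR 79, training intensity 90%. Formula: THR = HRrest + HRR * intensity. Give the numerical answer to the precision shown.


HRR = HRmax - HRrest = 161 - 79 = 82
THR = 79 + 82 * 0.9
= 152.8 bpm

152.8 bpm


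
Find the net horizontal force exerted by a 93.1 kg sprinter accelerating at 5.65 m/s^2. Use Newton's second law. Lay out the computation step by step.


Newton's second law: F = m * a
F = 93.1 * 5.65 = 526.02 N

526.02 N


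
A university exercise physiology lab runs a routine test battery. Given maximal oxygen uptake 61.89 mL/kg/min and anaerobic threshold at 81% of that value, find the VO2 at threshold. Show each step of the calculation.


Percentage as decimal = 0.81
VO2 at AT = 61.89 * 0.81 = 50.13 mL/kg/min

50.13 mL/kg/min


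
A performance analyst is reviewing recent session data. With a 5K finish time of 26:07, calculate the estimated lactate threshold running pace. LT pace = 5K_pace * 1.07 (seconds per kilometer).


Race duration = 1567 s for 5 km
Average pace = 1567 / 5 = 313.4 s/km
LT pace = 313.4 * 1.07
= 335.34 s/km

335.34 s/km


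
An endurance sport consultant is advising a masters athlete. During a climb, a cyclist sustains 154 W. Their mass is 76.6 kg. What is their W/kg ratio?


Power-to-weight = 154 W / 76.6 kg
= 2.01 W/kg

2.01 W/kg


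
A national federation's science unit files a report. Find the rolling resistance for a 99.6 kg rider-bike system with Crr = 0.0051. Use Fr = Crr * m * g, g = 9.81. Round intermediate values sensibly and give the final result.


m * g = 99.6 * 9.81 = 977.076 N
Fr = 0.0051 * 977.076 = 4.983 N

4.983 N


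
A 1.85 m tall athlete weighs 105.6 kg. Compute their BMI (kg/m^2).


height^2 = 3.4225 m^2
BMI = 105.6 / 3.4225 = 30.85 kg/m^2

30.85 kg/m^2


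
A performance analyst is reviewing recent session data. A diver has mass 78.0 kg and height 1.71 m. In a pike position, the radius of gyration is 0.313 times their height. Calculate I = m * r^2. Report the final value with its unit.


r = 0.313 * 1.71 = 0.53523 m
I = m * r^2 = 78.0 * 0.286471 = 22.345 kg*m^2

22.345 kg*m^2


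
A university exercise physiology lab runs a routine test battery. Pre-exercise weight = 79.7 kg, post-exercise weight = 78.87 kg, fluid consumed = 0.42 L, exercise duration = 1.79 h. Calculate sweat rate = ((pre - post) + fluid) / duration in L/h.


Weight loss = 79.7 - 78.87 = 0.83 kg (approx L)
Total sweat = 0.83 + 0.42 = 1.25 L
Sweat rate = 1.25 / 1.79 = 0.698 L/h

0.698 L/h


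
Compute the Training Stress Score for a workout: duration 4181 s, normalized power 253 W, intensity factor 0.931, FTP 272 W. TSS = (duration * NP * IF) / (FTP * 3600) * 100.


Product = 4181 * 253 * 0.931 = 984805.283
Base = 272 * 3600 = 979200
TSS = 984805.283 / 979200 * 100 = 100.57

100.57 TSS


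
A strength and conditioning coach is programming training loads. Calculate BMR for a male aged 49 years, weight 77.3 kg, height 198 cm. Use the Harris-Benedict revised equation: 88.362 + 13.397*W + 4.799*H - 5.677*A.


Substituting values:
W term = 13.397 * 77.3 = 1035.5881
H term = 4.799 * 198 = 950.202
A term = 5.677 * 49 = 278.173
BMR = 1795.98 kcal/day

1795.98 kcal/day


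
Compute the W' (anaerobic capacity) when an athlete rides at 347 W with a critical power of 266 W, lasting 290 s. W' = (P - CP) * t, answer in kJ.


Above-CP power = 81 W
Duration = 290 s
W' = 81 * 290 = 23490 J
Convert: 23490 / 1000 = 23.49 kJ

23.49 kJ


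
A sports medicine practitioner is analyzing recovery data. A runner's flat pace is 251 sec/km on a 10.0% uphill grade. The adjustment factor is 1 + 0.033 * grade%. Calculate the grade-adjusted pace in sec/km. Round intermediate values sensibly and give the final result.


Factor = 1 + 0.033 * 10.0 = 1.33
Adjusted pace = 251 * 1.33
= 333.83 sec/km

333.83 s/km


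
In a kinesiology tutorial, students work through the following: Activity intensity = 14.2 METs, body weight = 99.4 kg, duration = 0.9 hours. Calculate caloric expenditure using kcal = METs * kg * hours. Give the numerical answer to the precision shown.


kcal = 14.2 * 99.4 * 0.9
= 1411.48 * 0.9
= 1270.33 kcal

1270.33 kcal


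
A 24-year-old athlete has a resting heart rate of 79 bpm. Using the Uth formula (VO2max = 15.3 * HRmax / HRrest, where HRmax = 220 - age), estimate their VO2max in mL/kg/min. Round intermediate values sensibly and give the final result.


HRmax = 220 - 24 = 196 bpm
Ratio = HRmax / HRrest = 196 / 79 = 2.481
VO2max = 15.3 * 2.481 = 37.96 mL/kg/min

37.96 mL/kg/min


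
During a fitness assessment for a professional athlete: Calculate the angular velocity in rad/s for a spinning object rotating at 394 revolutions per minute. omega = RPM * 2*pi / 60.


omega = RPM * 2*pi / 60
= 394 * 6.28318531 / 60
= 41.26 rad/s

41.26 rad/s


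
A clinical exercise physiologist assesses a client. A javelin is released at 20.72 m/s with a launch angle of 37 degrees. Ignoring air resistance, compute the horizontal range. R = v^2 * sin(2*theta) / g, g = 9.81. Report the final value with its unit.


Launch speed squared = 429.3184
sin(2 * 37 deg) = 0.961262
Range = 429.3184 * 0.961262 / 9.81
= 42.068 m

42.068 m


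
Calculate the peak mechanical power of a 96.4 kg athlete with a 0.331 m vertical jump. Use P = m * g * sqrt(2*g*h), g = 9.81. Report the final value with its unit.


First, sqrt(2gh) = sqrt(2 * 9.81 * 0.331)
= sqrt(6.49422) = 2.548376 m/s
Power = 96.4 * 9.81 * 2.548376 = 2409.96 W

2409.96 W


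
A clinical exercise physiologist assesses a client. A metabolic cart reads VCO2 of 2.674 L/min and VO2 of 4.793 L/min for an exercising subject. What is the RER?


RER = VCO2 / VO2 = 2.674 / 4.793 = 0.5579

0.5579


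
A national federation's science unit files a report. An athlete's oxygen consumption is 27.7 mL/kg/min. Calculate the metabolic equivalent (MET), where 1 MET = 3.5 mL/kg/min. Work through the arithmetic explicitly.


MET = VO2 / 3.5
= 27.7 / 3.5
= 7.91 METs

7.91 METs


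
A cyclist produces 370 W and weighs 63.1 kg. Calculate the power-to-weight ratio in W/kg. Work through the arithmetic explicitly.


P/W = power / mass
= 370 / 63.1
= 5.864 W/kg

5.864 W/kg


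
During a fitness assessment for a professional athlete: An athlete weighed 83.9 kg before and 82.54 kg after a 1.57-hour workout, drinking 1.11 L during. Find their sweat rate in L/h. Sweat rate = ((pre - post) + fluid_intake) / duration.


Body mass change = 1.36 kg
Total sweat loss = 1.36 + 1.11 = 2.47 L
Rate = 2.47 / 1.57 = 1.573 L/h

1.573 L/h


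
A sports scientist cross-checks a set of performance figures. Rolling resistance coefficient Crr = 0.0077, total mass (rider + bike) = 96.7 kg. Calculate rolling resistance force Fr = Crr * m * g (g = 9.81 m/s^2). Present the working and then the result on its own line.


Fr = Crr * m * g
= 0.0077 * 96.7 * 9.81
= 7.304 N

7.304 N


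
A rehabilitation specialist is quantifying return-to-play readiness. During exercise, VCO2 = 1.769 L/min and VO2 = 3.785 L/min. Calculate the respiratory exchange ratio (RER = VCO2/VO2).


RER = VCO2 / VO2
= 1.769 / 3.785
= 0.4674

0.4674


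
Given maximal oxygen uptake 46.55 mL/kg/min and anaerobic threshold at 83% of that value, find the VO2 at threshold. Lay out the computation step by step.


Percentage as decimal = 0.83
VO2 at AT = 46.55 * 0.83 = 38.64 mL/kg/min

38.64 mL/kg/min


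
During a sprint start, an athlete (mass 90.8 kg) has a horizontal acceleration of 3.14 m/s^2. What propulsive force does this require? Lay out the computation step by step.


Propulsive force = mass * acceleration
= 90.8 kg * 3.14 m/s^2
= 285.11 N

285.11 N


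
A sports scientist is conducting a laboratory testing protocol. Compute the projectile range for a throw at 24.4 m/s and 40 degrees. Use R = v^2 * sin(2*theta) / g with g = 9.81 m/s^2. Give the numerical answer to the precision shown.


Two times the angle = 80 degrees
sin(80) = 0.984808
R = 595.36 * 0.984808 / 9.81 = 59.767 m

59.767 m


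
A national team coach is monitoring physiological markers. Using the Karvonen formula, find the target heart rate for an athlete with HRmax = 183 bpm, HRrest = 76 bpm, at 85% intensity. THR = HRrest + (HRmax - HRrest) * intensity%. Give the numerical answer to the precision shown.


HRR = 183 - 76 = 107
THR = 76 + 107 * 0.85
= 76 + 90.95
= 166.95 bpm

166.95 bpm


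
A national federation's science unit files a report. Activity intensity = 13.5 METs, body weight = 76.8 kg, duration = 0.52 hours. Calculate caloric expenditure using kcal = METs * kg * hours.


kcal = 13.5 * 76.8 * 0.52
= 1036.8 * 0.52
= 539.14 kcal

539.14 kcal


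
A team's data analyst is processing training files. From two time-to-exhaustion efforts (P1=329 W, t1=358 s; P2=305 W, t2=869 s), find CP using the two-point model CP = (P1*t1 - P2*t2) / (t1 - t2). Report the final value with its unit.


Work in trial 1 = 117782 J
Work in trial 2 = 265045 J
Delta work = -147263 J
Delta time = -511 s
CP = -147263 / -511 = 288.19 W

288.19 W


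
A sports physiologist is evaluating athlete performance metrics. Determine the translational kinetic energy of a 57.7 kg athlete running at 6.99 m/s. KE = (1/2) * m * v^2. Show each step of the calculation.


KE = 0.5 * m * v^2
= 0.5 * 57.7 * 6.99^2
= 0.5 * 57.7 * 48.8601
= 1409.61 J

1409.61 J


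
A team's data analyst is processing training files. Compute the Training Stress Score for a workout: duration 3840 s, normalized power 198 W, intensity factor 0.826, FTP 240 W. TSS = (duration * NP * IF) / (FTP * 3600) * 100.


Product = 3840 * 198 * 0.826 = 628024.32
Base = 240 * 3600 = 864000
TSS = 628024.32 / 864000 * 100 = 72.69

72.69 TSS


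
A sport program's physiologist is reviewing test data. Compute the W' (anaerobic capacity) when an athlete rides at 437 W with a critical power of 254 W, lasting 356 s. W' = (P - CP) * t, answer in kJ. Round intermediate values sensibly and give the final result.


Above-CP power = 183 W
Duration = 356 s
W' = 183 * 356 = 65148 J
Convert: 65148 / 1000 = 65.148 kJ

65.148 kJ


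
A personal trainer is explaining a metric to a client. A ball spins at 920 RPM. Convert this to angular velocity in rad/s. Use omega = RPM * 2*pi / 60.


omega = 920 * 2 * pi / 60
= 920 * 6.28318531 / 60
= 5780.53 / 60
= 96.342 rad/s

96.342 rad/s


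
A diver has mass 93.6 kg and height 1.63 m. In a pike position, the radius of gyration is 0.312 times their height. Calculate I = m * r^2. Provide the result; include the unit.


r = 0.312 * 1.63 = 0.50856 m
I = m * r^2 = 93.6 * 0.258633 = 24.208 kg*m^2

24.208 kg*m^2


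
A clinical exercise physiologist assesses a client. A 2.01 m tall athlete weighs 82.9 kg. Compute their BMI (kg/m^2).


height^2 = 4.0401 m^2
BMI = 82.9 / 4.0401 = 20.52 kg/m^2

20.52 kg/m^2


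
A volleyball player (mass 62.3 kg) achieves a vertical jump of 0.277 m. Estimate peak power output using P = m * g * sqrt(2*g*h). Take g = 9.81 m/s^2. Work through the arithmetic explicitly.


2 * g * h = 2 * 9.81 * 0.277 = 5.43474
sqrt(5.43474) = 2.331253 m/s
P = 62.3 * 9.81 * 2.331253 = 1424.78 W

1424.78 W


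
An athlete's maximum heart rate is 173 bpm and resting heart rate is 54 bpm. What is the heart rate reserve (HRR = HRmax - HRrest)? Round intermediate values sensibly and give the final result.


HRR = HRmax - HRrest
= 173 - 54
= 119 bpm

119 bpm


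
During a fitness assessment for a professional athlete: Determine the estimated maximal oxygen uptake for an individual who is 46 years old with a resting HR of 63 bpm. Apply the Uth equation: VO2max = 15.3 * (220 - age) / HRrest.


HRmax = 220 - 46 = 174
VO2max = 15.3 * (174 / 63)
= 15.3 * 2.7619
= 42.26 mL/kg/min

42.26 mL/kg/min


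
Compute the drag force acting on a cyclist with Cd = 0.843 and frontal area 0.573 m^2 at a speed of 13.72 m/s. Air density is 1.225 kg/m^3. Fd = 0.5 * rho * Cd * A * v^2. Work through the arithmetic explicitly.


Step 1: v^2 = 188.2384
Step 2: Fd = 0.5 * 1.225 * 0.843 * 0.573 * 188.2384
= 55.692 N

55.692 N


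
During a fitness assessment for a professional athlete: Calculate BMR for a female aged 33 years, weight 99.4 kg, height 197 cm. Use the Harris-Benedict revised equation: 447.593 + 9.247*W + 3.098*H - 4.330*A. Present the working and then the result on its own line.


Substituting values:
W term = 9.247 * 99.4 = 919.1518
H term = 3.098 * 197 = 610.306
A term = 4.330 * 33 = 142.89
BMR = 1834.16 kcal/day

1834.16 kcal/day


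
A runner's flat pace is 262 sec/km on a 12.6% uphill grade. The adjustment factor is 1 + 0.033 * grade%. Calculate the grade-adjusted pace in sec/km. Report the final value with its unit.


Factor = 1 + 0.033 * 12.6 = 1.4158
Adjusted pace = 262 * 1.4158
= 370.94 sec/km

370.94 s/km


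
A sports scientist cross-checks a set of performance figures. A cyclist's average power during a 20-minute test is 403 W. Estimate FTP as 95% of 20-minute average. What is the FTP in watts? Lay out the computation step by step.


FTP = 20-min power * 0.95
= 403 * 0.95
= 382.85 W

382.85 W


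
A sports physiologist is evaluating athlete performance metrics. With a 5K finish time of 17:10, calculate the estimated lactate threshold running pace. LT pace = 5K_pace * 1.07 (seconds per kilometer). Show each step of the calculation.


Race duration = 1030 s for 5 km
Average pace = 1030 / 5 = 206.0 s/km
LT pace = 206.0 * 1.07
= 220.42 s/km

220.42 s/km


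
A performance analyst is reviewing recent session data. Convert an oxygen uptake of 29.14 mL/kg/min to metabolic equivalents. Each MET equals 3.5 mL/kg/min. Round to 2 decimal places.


One MET = 3.5 mL/kg/min
Number of METs = 29.14 / 3.5
= 8.33 METs

8.33 METs


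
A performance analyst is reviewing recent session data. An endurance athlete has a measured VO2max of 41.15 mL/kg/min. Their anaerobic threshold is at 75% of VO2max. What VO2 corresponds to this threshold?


Anaerobic threshold VO2 = VO2max * 75%
= 41.15 * 0.75
= 30.86 mL/kg/min

30.86 mL/kg/min


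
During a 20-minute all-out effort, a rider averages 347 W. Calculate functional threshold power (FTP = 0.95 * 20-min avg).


FTP = 0.95 * 347
= 329.65 W

329.65 W


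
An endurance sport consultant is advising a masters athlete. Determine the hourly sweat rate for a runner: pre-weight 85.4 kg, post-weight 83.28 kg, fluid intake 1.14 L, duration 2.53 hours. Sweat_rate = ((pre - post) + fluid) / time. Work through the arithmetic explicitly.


Mass lost = 85.4 - 83.28 = 2.12 kg
Add fluid consumed: 2.12 + 1.14 = 3.26 L total sweat
Sweat rate = 3.26 / 2.53 = 1.289 L/h

1.289 L/h


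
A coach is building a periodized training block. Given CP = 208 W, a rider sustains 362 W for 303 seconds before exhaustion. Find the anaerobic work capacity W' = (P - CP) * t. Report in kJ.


Excess power = 362 - 208 = 154 W
Work above CP = 154 * 303 = 46662 J
W' = 46.662 kJ

46.662 kJ


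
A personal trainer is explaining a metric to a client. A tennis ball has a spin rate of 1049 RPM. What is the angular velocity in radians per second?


Convert RPM to rad/s: multiply by 2*pi and divide by 60
omega = 1049 * 2 * pi / 60
= 109.851 rad/s

109.851 rad/s


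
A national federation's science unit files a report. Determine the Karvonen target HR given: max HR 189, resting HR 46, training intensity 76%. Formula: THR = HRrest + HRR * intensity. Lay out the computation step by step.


HRR = HRmax - HRrest = 189 - 46 = 143
THR = 46 + 143 * 0.76
= 154.68 bpm

154.68 bpm


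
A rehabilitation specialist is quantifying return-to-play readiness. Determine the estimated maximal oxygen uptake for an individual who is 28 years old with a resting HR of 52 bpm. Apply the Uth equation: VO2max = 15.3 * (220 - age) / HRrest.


HRmax = 220 - 28 = 192
VO2max = 15.3 * (192 / 52)
= 15.3 * 3.6923
= 56.49 mL/kg/min

56.49 mL/kg/min


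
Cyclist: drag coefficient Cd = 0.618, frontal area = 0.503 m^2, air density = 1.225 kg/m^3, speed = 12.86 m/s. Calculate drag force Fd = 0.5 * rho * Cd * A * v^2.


v^2 = 12.86^2 = 165.3796
Fd = 0.5 * 1.225 * 0.618 * 0.503 * 165.3796
= 31.488 N

31.488 N


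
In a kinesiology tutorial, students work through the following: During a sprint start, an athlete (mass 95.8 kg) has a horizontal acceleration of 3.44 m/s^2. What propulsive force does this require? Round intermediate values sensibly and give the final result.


Propulsive force = mass * acceleration
= 95.8 kg * 3.44 m/s^2
= 329.55 N

329.55 N


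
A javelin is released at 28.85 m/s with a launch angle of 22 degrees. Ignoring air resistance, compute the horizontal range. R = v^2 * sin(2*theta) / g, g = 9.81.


Launch speed squared = 832.3225
sin(2 * 22 deg) = 0.694658
Range = 832.3225 * 0.694658 / 9.81
= 58.938 m

58.938 m


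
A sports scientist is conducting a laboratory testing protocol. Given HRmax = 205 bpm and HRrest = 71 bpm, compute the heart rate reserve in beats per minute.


Heart rate reserve = maximum HR minus resting HR
HRR = 205 - 71 = 134 bpm

134 bpm


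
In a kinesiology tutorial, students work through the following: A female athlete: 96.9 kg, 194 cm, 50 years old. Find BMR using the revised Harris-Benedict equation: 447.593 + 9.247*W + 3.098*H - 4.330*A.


Intercept = 447.593
Weight contribution = 9.247 * 96.9 = 896.0343
Height contribution = 3.098 * 194 = 601.012
Age contribution = 4.33 * 50 = 216.5
BMR = 447.593 + 896.0343 + 601.012 - 216.5
= 1728.14 kcal/day

1728.14 kcal/day


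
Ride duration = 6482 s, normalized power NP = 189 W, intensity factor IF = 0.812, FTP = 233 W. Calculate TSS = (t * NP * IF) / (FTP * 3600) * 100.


Numerator = 6482 * 189 * 0.812 = 994779.576
Denominator = 233 * 3600 = 838800
TSS = 994779.576 / 838800 * 100
= 118.6

118.6 TSS


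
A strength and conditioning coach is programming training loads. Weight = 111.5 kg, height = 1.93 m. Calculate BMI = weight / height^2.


height^2 = 1.93^2 = 3.7249
BMI = 111.5 / 3.7249 = 29.93 kg/m^2

29.93 kg/m^2


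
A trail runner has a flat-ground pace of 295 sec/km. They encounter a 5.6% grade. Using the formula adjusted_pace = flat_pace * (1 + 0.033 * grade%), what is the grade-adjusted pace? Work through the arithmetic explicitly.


Grade factor = 1 + 0.033 * 5.6 = 1.1848
Adjusted = 295 * 1.1848 = 349.52 sec/km

349.52 s/km


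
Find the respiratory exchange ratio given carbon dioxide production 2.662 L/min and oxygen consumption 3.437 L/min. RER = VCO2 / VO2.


VCO2 = 2.662 L/min
VO2 = 3.437 L/min
RER = 2.662 / 3.437 = 0.7745

0.7745


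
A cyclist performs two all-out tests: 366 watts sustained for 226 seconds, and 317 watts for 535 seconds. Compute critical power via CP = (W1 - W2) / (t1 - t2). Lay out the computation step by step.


W1 = P1 * t1 = 366 * 226 = 82716 J
W2 = P2 * t2 = 317 * 535 = 169595 J
CP = (82716 - 169595) / (226 - 535)
= 281.16 W

281.16 W


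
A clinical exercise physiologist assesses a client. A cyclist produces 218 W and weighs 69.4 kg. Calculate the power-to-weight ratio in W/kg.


P/W = power / mass
= 218 / 69.4
= 3.141 W/kg

3.141 W/kg


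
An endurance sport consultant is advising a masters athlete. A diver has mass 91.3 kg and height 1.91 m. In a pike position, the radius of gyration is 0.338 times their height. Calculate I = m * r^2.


r = 0.338 * 1.91 = 0.64558 m
I = m * r^2 = 91.3 * 0.416774 = 38.051 kg*m^2

38.051 kg*m^2


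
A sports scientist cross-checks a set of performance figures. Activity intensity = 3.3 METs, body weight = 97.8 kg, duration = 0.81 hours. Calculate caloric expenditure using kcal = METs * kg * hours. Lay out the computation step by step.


kcal = 3.3 * 97.8 * 0.81
= 322.74 * 0.81
= 261.42 kcal

261.42 kcal


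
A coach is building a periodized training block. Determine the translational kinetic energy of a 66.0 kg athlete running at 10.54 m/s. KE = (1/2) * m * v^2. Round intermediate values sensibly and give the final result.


KE = 0.5 * m * v^2
= 0.5 * 66.0 * 10.54^2
= 0.5 * 66.0 * 111.0916
= 3666.02 J

3666.02 J


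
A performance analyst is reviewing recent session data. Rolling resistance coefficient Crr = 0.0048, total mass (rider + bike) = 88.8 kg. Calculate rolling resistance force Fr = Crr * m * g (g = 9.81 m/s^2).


Fr = Crr * m * g
= 0.0048 * 88.8 * 9.81
= 4.181 N

4.181 N


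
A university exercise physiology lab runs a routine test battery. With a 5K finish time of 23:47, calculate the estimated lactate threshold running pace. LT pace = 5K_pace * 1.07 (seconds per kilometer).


Race duration = 1427 s for 5 km
Average pace = 1427 / 5 = 285.4 s/km
LT pace = 285.4 * 1.07
= 305.38 s/km

305.38 s/km


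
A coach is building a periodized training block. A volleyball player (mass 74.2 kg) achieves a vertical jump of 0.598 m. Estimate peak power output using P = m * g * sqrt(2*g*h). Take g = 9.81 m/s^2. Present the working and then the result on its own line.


2 * g * h = 2 * 9.81 * 0.598 = 11.73276
sqrt(11.73276) = 3.425312 m/s
P = 74.2 * 9.81 * 3.425312 = 2493.29 W

2493.29 W


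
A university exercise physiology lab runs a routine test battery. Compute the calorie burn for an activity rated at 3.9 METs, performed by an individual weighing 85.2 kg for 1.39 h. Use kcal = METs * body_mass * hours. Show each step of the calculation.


Product of METs and mass = 3.9 * 85.2 = 332.28
Total kcal = 332.28 * 1.39 = 461.87 kcal

461.87 kcal


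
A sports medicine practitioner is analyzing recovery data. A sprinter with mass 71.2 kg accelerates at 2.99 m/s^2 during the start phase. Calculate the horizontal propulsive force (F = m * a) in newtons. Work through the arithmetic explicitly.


F = m * a
= 71.2 * 2.99
= 212.89 N

212.89 N


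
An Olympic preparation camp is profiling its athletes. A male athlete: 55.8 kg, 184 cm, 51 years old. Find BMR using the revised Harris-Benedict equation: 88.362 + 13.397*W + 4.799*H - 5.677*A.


Intercept = 88.362
Weight contribution = 13.397 * 55.8 = 747.5526
Height contribution = 4.799 * 184 = 883.016
Age contribution = 5.677 * 51 = 289.527
BMR = 88.362 + 747.5526 + 883.016 - 289.527
= 1429.4 kcal/day

1429.4 kcal/day


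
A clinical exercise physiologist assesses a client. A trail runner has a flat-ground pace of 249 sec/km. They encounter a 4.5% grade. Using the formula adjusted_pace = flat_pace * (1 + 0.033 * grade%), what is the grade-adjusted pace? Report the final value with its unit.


Grade factor = 1 + 0.033 * 4.5 = 1.1485
Adjusted = 249 * 1.1485 = 285.98 sec/km

285.98 s/km


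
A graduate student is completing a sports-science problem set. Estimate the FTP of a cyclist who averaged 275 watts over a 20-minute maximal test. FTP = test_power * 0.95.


FTP = 275 * 0.95 = 261.25 W

261.25 W


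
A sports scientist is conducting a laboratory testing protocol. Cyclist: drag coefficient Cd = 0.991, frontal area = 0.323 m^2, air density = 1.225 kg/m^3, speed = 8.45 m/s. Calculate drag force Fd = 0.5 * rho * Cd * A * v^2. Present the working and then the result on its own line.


v^2 = 8.45^2 = 71.4025
Fd = 0.5 * 1.225 * 0.991 * 0.323 * 71.4025
= 13.999 N

13.999 N


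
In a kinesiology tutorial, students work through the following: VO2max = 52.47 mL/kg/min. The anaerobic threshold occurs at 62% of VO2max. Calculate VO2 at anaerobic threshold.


AT fraction = 62 / 100 = 0.62
AT VO2 = 52.47 * 0.62
= 32.53 mL/kg/min

32.53 mL/kg/min


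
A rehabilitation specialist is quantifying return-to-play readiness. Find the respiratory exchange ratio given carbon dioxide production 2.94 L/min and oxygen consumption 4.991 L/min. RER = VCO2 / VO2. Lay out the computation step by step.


VCO2 = 2.94 L/min
VO2 = 4.991 L/min
RER = 2.94 / 4.991 = 0.5891

0.5891


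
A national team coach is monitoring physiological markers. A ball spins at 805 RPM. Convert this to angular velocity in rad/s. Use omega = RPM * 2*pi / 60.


omega = 805 * 2 * pi / 60
= 805 * 6.28318531 / 60
= 5057.964 / 60
= 84.299 rad/s

84.299 rad/s


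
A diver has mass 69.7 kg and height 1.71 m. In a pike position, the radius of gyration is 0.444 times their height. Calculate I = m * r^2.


r = 0.444 * 1.71 = 0.75924 m
I = m * r^2 = 69.7 * 0.576445 = 40.178 kg*m^2

40.178 kg*m^2


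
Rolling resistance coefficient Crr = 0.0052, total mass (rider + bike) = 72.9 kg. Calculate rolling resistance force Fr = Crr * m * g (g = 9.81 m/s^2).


Fr = Crr * m * g
= 0.0052 * 72.9 * 9.81
= 3.719 N

3.719 N


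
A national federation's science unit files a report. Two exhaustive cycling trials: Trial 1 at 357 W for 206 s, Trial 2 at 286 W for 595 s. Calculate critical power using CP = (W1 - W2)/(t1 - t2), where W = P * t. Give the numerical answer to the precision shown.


W1 = 357 * 206 = 73542 J
W2 = 286 * 595 = 170170 J
CP = (73542 - 170170) / (206 - 595)
= -96628 / -389
= 248.4 W

248.4 W


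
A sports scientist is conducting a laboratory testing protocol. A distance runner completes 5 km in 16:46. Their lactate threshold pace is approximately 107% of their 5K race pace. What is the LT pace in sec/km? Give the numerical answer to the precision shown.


Convert to seconds: 16 min 46 s = 1006 s
Pace per km = 1006 / 5 = 201.2 s/km
LT pace = 201.2 * 1.07 = 215.28 s/km

215.28 s/km
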